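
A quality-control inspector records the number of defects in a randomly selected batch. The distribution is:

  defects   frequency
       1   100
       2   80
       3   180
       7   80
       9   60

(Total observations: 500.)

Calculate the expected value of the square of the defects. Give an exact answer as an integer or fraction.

Total = 500, so P(defects=1) = 100/500, etc.
E[X²] = (1/5)·1 + (4/25)·4 + (9/25)·9 + (4/25)·49 + (3/25)·81
     = 541/25

541/25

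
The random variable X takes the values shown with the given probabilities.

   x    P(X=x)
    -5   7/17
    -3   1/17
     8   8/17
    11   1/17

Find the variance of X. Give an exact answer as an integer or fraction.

E[X] = (7/17)·(-5) + (1/17)·(-3) + (8/17)·8 + (1/17)·11 = 37/17
E[X²] = (7/17)·25 + (1/17)·9 + (8/17)·64 + (1/17)·121 = 817/17
Var(X) = 817/17 − (37/17)² = 12520/289

12520/289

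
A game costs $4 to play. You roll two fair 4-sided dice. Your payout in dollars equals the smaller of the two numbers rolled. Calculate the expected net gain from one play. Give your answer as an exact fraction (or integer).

-17/8 dollars

Distribution of the smaller of the two numbers rolled: 1 w.p. 7/16, 2 w.p. 5/16, 3 w.p. 3/16, 4 w.p. 1/16
E[payout] = (7/16)·1 + (5/16)·2 + (3/16)·3 + (1/16)·4 = 15/8
Expected profit = 15/8 − 4 = -17/8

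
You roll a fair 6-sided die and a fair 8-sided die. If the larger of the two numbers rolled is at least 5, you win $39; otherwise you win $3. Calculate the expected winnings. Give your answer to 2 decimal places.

E[payout] = (1/3)·3 + (2/3)·39 = 27
≈ $27.00

$27.00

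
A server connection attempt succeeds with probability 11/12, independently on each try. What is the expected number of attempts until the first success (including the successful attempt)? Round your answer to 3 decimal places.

For a geometric distribution, E[trials] = 1/p = 1/(11/12) = 12/11.
≈ 1.091

1.091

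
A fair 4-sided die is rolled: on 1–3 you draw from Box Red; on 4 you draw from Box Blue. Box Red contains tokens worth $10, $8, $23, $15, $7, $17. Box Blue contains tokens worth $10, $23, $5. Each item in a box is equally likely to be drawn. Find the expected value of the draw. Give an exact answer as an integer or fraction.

E[X | Box Red] = (10 + 8 + 23 + 15 + 7 + 17)/6 = 40/3
E[X | Box Blue] = (10 + 23 + 5)/3 = 38/3
E[X] = (3/4)·40/3 + (1/4)·38/3 = 79/6

79/6 dollars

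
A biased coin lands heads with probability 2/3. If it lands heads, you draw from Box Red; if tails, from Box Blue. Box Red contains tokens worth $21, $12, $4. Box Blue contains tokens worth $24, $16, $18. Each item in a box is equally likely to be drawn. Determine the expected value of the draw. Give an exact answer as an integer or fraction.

44/3 dollars

E[X | Box Red] = (21 + 12 + 4)/3 = 37/3
E[X | Box Blue] = (24 + 16 + 18)/3 = 58/3
E[X] = (2/3)·37/3 + (1/3)·58/3 = 44/3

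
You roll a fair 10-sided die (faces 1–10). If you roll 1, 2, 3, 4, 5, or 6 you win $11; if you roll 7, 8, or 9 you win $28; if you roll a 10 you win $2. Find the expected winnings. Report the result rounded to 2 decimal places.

$15.20

E[payout] = (1/10)·2 + (3/5)·11 + (3/10)·28 = 76/5
≈ $15.20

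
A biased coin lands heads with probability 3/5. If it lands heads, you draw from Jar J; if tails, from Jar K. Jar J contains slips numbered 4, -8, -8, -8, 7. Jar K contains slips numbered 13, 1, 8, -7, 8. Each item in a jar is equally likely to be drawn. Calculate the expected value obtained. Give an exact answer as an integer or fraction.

E[X | Jar J] = (4 − 8 − 8 − 8 + 7)/5 = -13/5
E[X | Jar K] = (13 + 1 + 8 − 7 + 8)/5 = 23/5
E[X] = (3/5)·(-13/5) + (2/5)·23/5 = 7/25

7/25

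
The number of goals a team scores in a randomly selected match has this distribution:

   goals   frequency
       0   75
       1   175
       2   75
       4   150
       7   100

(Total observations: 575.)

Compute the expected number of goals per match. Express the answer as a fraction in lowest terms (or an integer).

65/23

Total = 575, so P(goals=0) = 75/575, etc.
E[X] = (3/23)·0 + (7/23)·1 + (3/23)·2 + (6/23)·4 + (4/23)·7
     = 65/23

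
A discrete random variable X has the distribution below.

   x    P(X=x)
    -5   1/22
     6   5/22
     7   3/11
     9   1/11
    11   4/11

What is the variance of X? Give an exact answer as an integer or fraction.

E[X] = (1/22)·(-5) + (5/22)·6 + (3/11)·7 + (1/11)·9 + (4/11)·11 = 173/22
E[X²] = (1/22)·25 + (5/22)·36 + (3/11)·49 + (1/11)·81 + (4/11)·121 = 1629/22
Var(X) = 1629/22 − (173/22)² = 5909/484

5909/484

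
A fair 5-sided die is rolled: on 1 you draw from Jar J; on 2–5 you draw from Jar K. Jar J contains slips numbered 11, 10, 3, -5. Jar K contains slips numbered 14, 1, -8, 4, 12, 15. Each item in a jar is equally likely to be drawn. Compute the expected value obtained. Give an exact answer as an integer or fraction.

361/60

E[X | Jar J] = (11 + 10 + 3 − 5)/4 = 19/4
E[X | Jar K] = (14 + 1 − 8 + 4 + 12 + 15)/6 = 19/3
E[X] = (1/5)·19/4 + (4/5)·19/3 = 361/60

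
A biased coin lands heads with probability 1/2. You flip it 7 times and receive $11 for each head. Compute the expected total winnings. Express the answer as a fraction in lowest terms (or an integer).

E[#heads] = 7·1/2 = 7/2 (linearity over flips).
E[winnings] = 11·7/2 = 77/2.

77/2 dollars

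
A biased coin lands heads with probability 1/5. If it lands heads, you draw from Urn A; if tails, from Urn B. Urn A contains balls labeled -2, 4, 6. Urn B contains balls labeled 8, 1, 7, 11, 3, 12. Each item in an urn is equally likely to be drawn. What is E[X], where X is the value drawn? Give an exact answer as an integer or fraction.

E[X | Urn A] = (-2 + 4 + 6)/3 = 8/3
E[X | Urn B] = (8 + 1 + 7 + 11 + 3 + 12)/6 = 7
E[X] = (1/5)·8/3 + (4/5)·7 = 92/15

92/15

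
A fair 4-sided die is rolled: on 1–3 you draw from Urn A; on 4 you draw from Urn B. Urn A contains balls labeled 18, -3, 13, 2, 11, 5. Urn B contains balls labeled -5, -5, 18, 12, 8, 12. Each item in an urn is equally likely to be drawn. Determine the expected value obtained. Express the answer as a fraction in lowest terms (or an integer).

E[X | Urn A] = (18 − 3 + 13 + 2 + 11 + 5)/6 = 23/3
E[X | Urn B] = (-5 − 5 + 18 + 12 + 8 + 12)/6 = 20/3
E[X] = (3/4)·23/3 + (1/4)·20/3 = 89/12

89/12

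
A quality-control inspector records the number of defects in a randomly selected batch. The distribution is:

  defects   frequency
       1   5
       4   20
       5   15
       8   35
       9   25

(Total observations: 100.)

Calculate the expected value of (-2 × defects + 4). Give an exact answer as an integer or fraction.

Total = 100, so P(defects=1) = 5/100, etc.
E[-2x+4] = (1/20)·2 + (1/5)·(-4) + (3/20)·(-6) + (7/20)·(-12) + (1/4)·(-14)
     = -93/10

-93/10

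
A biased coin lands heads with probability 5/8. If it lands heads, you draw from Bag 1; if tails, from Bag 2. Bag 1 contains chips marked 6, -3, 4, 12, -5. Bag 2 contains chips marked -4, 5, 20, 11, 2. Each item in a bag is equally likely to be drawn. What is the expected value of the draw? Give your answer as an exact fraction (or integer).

43/10

E[X | Bag 1] = (6 − 3 + 4 + 12 − 5)/5 = 14/5
E[X | Bag 2] = (-4 + 5 + 20 + 11 + 2)/5 = 34/5
E[X] = (5/8)·14/5 + (3/8)·34/5 = 43/10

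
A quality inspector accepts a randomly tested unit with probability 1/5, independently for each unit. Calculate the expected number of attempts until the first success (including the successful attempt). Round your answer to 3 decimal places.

For a geometric distribution, E[trials] = 1/p = 1/(1/5) = 5.
≈ 5.000

5.000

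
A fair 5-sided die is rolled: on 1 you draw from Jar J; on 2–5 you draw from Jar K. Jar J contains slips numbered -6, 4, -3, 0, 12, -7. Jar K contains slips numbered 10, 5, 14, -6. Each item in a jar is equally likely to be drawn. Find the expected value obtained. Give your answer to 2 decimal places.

E[X | Jar J] = (-6 + 4 − 3 + 0 + 12 − 7)/6 = 0
E[X | Jar K] = (10 + 5 + 14 − 6)/4 = 23/4
E[X] = (1/5)·0 + (4/5)·23/4 = 23/5 ≈ 4.60

4.60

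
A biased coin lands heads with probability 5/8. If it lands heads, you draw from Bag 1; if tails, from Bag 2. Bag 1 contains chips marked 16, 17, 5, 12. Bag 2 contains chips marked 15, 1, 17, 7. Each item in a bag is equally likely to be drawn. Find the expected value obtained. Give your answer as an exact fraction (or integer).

E[X | Bag 1] = (16 + 17 + 5 + 12)/4 = 25/2
E[X | Bag 2] = (15 + 1 + 17 + 7)/4 = 10
E[X] = (5/8)·25/2 + (3/8)·10 = 185/16

185/16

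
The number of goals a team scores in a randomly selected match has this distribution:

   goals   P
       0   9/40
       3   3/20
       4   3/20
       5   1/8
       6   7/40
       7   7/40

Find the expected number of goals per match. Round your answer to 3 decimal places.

E[X] = (9/40)·0 + (3/20)·3 + (3/20)·4 + (1/8)·5 + (7/40)·6 + (7/40)·7
     = 79/20 ≈ 3.950

3.950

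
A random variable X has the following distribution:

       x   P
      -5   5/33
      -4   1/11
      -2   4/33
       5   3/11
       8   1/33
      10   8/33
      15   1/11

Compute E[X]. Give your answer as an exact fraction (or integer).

133/33

E[X] = (5/33)·(-5) + (1/11)·(-4) + (4/33)·(-2) + (3/11)·5 + (1/33)·8 + (8/33)·10 + (1/11)·15
     = 133/33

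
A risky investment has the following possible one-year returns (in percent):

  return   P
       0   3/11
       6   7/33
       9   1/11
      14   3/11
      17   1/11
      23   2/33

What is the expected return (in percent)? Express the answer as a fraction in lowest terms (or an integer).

E[X] = (3/11)·0 + (7/33)·6 + (1/11)·9 + (3/11)·14 + (1/11)·17 + (2/33)·23
     = 292/33

292/33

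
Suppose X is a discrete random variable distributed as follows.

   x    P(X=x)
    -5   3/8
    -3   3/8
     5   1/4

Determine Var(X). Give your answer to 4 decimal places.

E[X] = (3/8)·(-5) + (3/8)·(-3) + (1/4)·5 = -7/4
E[X²] = (3/8)·25 + (3/8)·9 + (1/4)·25 = 19
Var(X) = 19 − (-7/4)² = 255/16 ≈ 15.9375

15.9375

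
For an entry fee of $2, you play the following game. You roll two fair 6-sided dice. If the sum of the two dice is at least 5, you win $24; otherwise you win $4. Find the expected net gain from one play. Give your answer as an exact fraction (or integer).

56/3 dollars

E[payout] = (1/6)·4 + (5/6)·24 = 62/3
Expected profit = 62/3 − 2 = 56/3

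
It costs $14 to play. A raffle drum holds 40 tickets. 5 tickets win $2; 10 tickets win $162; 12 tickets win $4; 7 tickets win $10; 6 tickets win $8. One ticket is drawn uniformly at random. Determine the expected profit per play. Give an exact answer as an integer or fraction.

309/10 dollars

E[payout] = (5/40)·2 + (10/40)·162 + (12/40)·4 + (7/40)·10 + (6/40)·8 = 449/10
Expected profit = 449/10 − 14 = 309/10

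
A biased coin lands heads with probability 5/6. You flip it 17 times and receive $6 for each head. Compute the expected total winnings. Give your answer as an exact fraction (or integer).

E[#heads] = 17·5/6 = 85/6 (linearity over flips).
E[winnings] = 6·85/6 = 85.

$85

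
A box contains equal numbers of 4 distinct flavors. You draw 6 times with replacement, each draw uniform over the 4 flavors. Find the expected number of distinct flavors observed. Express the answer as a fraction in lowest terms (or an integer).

Let Xⱼ=1 if type j appears at least once. P(Xⱼ=1) = 1 − ((4−1)/4)^6 = 3367/4096.
E[#distinct] = 4·3367/4096 = 3367/1024.

3367/1024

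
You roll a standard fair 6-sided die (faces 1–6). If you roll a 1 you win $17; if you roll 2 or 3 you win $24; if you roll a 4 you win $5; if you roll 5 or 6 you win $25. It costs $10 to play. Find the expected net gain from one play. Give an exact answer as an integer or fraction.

$10

E[payout] = (1/6)·5 + (1/6)·17 + (1/3)·24 + (1/3)·25 = 20
Expected profit = 20 − 10 = 10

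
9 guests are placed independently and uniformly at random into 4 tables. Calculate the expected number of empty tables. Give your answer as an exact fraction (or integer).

Let Xⱼ=1 if table j is empty. P(Xⱼ=1) = ((4-1)/4)^9 = 19683/262144.
By linearity, E[#empty] = 4·19683/262144 = 19683/65536.

19683/65536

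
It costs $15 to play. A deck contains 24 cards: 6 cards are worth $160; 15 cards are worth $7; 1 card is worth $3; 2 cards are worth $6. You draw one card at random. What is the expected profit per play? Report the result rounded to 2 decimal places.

$30.00

E[payout] = (6/24)·160 + (15/24)·7 + (1/24)·3 + (2/24)·6 = 45
Expected profit = 45 − 15 = 30 ≈ $30.00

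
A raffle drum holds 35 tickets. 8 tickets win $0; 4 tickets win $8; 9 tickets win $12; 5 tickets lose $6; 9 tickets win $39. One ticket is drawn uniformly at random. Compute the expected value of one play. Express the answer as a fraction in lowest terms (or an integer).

E[payout] = (8/35)·0 + (4/35)·8 + (9/35)·12 + (5/35)·(-6) + (9/35)·39 = 461/35

461/35 dollars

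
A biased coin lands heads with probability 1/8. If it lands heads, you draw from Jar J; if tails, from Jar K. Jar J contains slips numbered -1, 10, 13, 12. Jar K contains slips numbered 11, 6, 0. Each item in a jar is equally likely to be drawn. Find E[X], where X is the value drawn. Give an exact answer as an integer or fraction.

E[X | Jar J] = (-1 + 10 + 13 + 12)/4 = 17/2
E[X | Jar K] = (11 + 6 + 0)/3 = 17/3
E[X] = (1/8)·17/2 + (7/8)·17/3 = 289/48

289/48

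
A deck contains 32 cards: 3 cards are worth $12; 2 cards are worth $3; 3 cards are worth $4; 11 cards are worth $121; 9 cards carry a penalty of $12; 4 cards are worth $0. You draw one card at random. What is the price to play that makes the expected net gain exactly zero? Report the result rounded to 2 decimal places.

$39.91

E[payout] = (3/32)·12 + (2/32)·3 + (3/32)·4 + (11/32)·121 + (9/32)·(-12) + (4/32)·0 = 1277/32
Fair fee = E[payout] = 1277/32 ≈ $39.91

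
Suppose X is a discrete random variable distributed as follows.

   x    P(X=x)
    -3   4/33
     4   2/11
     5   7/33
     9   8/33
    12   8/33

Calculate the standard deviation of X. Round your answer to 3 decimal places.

4.626

E[X] = 215/33, E[X²] = 2107/33
Var(X) = E[X²] − (E[X])² = 2107/33 − 46225/1089 = 23306/1089
SD(X) = √(23306/1089) ≈ 4.626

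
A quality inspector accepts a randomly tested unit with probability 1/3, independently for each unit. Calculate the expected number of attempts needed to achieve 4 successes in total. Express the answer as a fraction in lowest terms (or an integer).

12

By linearity (sum of 4 independent geometric waits), E[trials] = 4/p = 4/(1/3) = 12.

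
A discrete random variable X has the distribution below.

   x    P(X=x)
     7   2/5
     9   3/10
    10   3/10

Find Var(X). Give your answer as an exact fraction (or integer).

33/20

E[X] = (2/5)·7 + (3/10)·9 + (3/10)·10 = 17/2
E[X²] = (2/5)·49 + (3/10)·81 + (3/10)·100 = 739/10
Var(X) = 739/10 − (17/2)² = 33/20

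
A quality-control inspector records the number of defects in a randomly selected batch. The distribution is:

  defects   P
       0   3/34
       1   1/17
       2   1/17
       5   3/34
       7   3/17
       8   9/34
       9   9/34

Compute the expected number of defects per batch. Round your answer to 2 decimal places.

E[X] = (3/34)·0 + (1/17)·1 + (1/17)·2 + (3/34)·5 + (3/17)·7 + (9/34)·8 + (9/34)·9
     = 108/17 ≈ 6.35

6.35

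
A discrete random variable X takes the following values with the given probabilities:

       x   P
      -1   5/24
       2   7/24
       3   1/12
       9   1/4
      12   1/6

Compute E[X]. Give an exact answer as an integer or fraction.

E[X] = (5/24)·(-1) + (7/24)·2 + (1/12)·3 + (1/4)·9 + (1/6)·12
     = 39/8

39/8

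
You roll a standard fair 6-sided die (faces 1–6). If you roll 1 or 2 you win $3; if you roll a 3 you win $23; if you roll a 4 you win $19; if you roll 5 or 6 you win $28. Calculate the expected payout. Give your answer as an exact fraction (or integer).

E[payout] = (1/3)·3 + (1/6)·19 + (1/6)·23 + (1/3)·28 = 52/3

52/3 dollars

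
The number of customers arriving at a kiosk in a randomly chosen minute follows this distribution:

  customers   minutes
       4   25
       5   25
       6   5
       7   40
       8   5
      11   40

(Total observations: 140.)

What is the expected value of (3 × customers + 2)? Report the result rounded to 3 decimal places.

Total = 140, so P(customers=4) = 25/140, etc.
E[3x+2] = (5/28)·14 + (5/28)·17 + (1/28)·20 + (2/7)·23 + (1/28)·26 + (2/7)·35
     = 95/4 ≈ 23.750

23.750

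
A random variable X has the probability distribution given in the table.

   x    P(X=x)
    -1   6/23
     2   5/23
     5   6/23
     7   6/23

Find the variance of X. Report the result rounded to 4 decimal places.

9.5161

E[X] = (6/23)·(-1) + (5/23)·2 + (6/23)·5 + (6/23)·7 = 76/23
E[X²] = (6/23)·1 + (5/23)·4 + (6/23)·25 + (6/23)·49 = 470/23
Var(X) = 470/23 − (76/23)² = 5034/529 ≈ 9.5161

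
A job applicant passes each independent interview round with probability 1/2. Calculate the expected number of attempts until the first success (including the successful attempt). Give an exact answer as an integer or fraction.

2

For a geometric distribution, E[trials] = 1/p = 1/(1/2) = 2.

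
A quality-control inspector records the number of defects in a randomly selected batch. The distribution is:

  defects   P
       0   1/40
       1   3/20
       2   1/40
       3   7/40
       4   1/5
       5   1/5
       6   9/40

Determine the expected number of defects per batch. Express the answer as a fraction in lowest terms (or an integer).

31/8

E[X] = (1/40)·0 + (3/20)·1 + (1/40)·2 + (7/40)·3 + (1/5)·4 + (1/5)·5 + (9/40)·6
     = 31/8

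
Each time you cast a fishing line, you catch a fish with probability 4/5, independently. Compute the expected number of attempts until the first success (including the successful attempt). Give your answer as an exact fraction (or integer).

For a geometric distribution, E[trials] = 1/p = 1/(4/5) = 5/4.

5/4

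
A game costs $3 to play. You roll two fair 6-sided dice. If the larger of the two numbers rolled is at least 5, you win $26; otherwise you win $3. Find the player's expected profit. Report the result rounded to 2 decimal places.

E[payout] = (4/9)·3 + (5/9)·26 = 142/9
Expected profit = 142/9 − 3 = 115/9 ≈ $12.78

$12.78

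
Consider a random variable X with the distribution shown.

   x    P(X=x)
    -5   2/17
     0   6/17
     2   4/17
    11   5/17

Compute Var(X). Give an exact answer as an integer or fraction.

E[X] = (2/17)·(-5) + (6/17)·0 + (4/17)·2 + (5/17)·11 = 53/17
E[X²] = (2/17)·25 + (6/17)·0 + (4/17)·4 + (5/17)·121 = 671/17
Var(X) = 671/17 − (53/17)² = 8598/289

8598/289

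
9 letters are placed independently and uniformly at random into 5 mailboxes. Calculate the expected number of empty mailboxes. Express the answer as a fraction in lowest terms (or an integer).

Let Xⱼ=1 if mailbox j is empty. P(Xⱼ=1) = ((5-1)/5)^9 = 262144/1953125.
By linearity, E[#empty] = 5·262144/1953125 = 262144/390625.

262144/390625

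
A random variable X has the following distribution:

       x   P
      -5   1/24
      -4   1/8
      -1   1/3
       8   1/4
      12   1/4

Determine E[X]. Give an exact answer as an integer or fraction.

95/24

E[X] = (1/24)·(-5) + (1/8)·(-4) + (1/3)·(-1) + (1/4)·8 + (1/4)·12
     = 95/24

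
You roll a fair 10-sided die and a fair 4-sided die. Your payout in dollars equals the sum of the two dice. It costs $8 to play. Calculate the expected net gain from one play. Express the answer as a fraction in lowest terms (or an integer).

Distribution of the sum of the two dice: 2 w.p. 1/40, 3 w.p. 1/20, 4 w.p. 3/40, 5 w.p. 1/10, 6 w.p. 1/10, 7 w.p. 1/10, …
E[payout] = (1/40)·2 + (1/20)·3 + (3/40)·4 + (1/10)·5 + (1/10)·6 + (1/10)·7 + (1/10)·8 + (1/10)·9 + (1/10)·10 + (1/10)·11 + (3/40)·12 + (1/20)·13 + (1/40)·14 = 8
Expected profit = 8 − 8 = 0

$0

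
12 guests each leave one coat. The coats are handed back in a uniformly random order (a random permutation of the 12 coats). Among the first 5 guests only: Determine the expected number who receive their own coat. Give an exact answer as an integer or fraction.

Let Xᵢ = 1 if person i gets their own coat. For each i, P(Xᵢ=1) = 1/12.
By linearity of expectation, E[X₁+…+X_5] = 5·(1/12) = 5/12.

5/12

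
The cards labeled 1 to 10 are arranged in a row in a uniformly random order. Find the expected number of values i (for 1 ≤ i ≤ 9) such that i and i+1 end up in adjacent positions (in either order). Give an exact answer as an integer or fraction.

9/5

For each i ∈ {1,…,9}, let Xᵢ = 1 if i and i+1 are adjacent. P(Xᵢ=1) = 2·(10−1)!/10! = 2/10.
By linearity, E[ΣXᵢ] = (9)·(2/10) = 9/5.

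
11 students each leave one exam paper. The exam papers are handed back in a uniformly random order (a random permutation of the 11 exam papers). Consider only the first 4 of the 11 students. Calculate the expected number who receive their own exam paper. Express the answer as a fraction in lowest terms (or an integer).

4/11

Let Xᵢ = 1 if person i gets their own exam paper. For each i, P(Xᵢ=1) = 1/11.
By linearity of expectation, E[X₁+…+X_4] = 4·(1/11) = 4/11.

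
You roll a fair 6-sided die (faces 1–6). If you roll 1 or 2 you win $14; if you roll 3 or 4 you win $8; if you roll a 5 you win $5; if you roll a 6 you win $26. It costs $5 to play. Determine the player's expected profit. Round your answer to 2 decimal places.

$7.50

E[payout] = (1/6)·5 + (1/3)·8 + (1/3)·14 + (1/6)·26 = 25/2
Expected profit = 25/2 − 5 = 15/2 ≈ $7.50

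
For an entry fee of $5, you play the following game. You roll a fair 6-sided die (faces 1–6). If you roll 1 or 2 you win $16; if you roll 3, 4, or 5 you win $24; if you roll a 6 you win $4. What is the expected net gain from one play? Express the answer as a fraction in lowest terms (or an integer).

$13

E[payout] = (1/6)·4 + (1/3)·16 + (1/2)·24 = 18
Expected profit = 18 − 5 = 13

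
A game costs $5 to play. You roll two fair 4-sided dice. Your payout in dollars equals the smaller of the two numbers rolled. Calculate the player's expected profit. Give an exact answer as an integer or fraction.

-25/8 dollars

Distribution of the smaller of the two numbers rolled: 1 w.p. 7/16, 2 w.p. 5/16, 3 w.p. 3/16, 4 w.p. 1/16
E[payout] = (7/16)·1 + (5/16)·2 + (3/16)·3 + (1/16)·4 = 15/8
Expected profit = 15/8 − 5 = -25/8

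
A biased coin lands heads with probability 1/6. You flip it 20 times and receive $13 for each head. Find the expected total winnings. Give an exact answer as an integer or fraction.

130/3 dollars

E[#heads] = 20·1/6 = 10/3 (linearity over flips).
E[winnings] = 13·10/3 = 130/3.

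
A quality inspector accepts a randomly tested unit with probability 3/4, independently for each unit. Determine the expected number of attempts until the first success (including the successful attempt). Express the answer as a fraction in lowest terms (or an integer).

4/3

For a geometric distribution, E[trials] = 1/p = 1/(3/4) = 4/3.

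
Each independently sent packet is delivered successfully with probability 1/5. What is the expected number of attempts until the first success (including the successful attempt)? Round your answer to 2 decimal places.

For a geometric distribution, E[trials] = 1/p = 1/(1/5) = 5.
≈ 5.00

5.00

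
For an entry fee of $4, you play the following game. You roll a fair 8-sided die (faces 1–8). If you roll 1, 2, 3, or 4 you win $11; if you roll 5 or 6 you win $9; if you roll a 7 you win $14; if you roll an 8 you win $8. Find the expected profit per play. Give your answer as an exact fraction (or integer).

13/2 dollars

E[payout] = (1/8)·8 + (1/4)·9 + (1/2)·11 + (1/8)·14 = 21/2
Expected profit = 21/2 − 4 = 13/2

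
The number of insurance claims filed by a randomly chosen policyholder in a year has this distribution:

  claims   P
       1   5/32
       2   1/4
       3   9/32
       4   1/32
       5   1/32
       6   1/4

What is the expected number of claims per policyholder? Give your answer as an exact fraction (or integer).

E[X] = (5/32)·1 + (1/4)·2 + (9/32)·3 + (1/32)·4 + (1/32)·5 + (1/4)·6
     = 105/32

105/32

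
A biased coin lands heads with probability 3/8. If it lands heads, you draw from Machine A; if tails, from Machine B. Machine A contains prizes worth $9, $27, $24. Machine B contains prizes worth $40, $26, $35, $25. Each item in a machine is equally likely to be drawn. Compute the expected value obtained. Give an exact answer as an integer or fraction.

435/16 dollars

E[X | Machine A] = (9 + 27 + 24)/3 = 20
E[X | Machine B] = (40 + 26 + 35 + 25)/4 = 63/2
E[X] = (3/8)·20 + (5/8)·63/2 = 435/16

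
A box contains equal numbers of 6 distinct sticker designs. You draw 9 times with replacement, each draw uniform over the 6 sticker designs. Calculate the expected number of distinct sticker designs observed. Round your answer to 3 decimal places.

4.837

Let Xⱼ=1 if type j appears at least once. P(Xⱼ=1) = 1 − ((6−1)/6)^9 = 8124571/10077696.
E[#distinct] = 6·8124571/10077696 = 8124571/1679616.
≈ 4.837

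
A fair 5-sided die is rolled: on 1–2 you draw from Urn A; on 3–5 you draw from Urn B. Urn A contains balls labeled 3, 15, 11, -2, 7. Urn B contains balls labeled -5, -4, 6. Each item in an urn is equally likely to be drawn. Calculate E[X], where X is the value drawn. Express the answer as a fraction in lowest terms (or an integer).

E[X | Urn A] = (3 + 15 + 11 − 2 + 7)/5 = 34/5
E[X | Urn B] = (-5 − 4 + 6)/3 = -1
E[X] = (2/5)·34/5 + (3/5)·(-1) = 53/25

53/25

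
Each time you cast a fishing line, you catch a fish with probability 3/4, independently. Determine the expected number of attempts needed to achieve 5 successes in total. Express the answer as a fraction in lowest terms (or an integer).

20/3

By linearity (sum of 5 independent geometric waits), E[trials] = 5/p = 5/(3/4) = 20/3.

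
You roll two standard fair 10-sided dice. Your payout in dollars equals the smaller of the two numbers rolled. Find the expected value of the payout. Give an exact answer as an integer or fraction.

77/20 dollars

Distribution of the smaller of the two numbers rolled: 1 w.p. 19/100, 2 w.p. 17/100, 3 w.p. 3/20, 4 w.p. 13/100, 5 w.p. 11/100, 6 w.p. 9/100, …
E[payout] = (19/100)·1 + (17/100)·2 + (3/20)·3 + (13/100)·4 + (11/100)·5 + (9/100)·6 + (7/100)·7 + (1/20)·8 + (3/100)·9 + (1/100)·10 = 77/20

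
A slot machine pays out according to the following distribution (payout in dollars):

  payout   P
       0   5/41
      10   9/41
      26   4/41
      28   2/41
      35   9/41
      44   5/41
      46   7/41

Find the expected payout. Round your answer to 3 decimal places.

$27.000

E[X] = (5/41)·0 + (9/41)·10 + (4/41)·26 + (2/41)·28 + (9/41)·35 + (5/41)·44 + (7/41)·46
     = 27 ≈ 27.000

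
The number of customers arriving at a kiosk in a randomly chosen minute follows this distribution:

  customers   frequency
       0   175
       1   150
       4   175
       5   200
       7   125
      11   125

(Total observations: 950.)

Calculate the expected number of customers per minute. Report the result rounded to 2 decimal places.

4.32

Total = 950, so P(customers=0) = 175/950, etc.
E[X] = (7/38)·0 + (3/19)·1 + (7/38)·4 + (4/19)·5 + (5/38)·7 + (5/38)·11
     = 82/19 ≈ 4.32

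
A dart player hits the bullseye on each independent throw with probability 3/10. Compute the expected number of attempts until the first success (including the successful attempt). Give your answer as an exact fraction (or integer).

10/3

For a geometric distribution, E[trials] = 1/p = 1/(3/10) = 10/3.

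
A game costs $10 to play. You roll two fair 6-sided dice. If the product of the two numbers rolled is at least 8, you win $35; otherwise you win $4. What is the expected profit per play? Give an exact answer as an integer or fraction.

E[payout] = (7/18)·4 + (11/18)·35 = 413/18
Expected profit = 413/18 − 10 = 233/18

233/18 dollars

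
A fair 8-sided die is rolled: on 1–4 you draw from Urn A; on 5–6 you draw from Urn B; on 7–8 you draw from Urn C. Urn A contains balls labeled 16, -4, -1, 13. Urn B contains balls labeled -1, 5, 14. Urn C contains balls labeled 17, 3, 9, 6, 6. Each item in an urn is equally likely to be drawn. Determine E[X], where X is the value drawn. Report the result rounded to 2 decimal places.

6.55

E[X | Urn A] = (16 − 4 − 1 + 13)/4 = 6
E[X | Urn B] = (-1 + 5 + 14)/3 = 6
E[X | Urn C] = (17 + 3 + 9 + 6 + 6)/5 = 41/5
E[X] = (1/2)·6 + (1/4)·6 + (1/4)·41/5 = 131/20 ≈ 6.55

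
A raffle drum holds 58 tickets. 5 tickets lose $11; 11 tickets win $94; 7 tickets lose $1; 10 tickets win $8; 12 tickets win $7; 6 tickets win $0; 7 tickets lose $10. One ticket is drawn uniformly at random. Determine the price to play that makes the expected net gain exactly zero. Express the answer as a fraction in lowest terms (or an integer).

E[payout] = (5/58)·(-11) + (11/58)·94 + (7/58)·(-1) + (10/58)·8 + (12/58)·7 + (6/58)·0 + (7/58)·(-10) = 533/29
Fair fee = E[payout] = 533/29

533/29 dollars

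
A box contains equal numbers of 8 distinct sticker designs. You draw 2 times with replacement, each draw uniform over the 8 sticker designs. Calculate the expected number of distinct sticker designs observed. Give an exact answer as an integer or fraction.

Let Xⱼ=1 if type j appears at least once. P(Xⱼ=1) = 1 − ((8−1)/8)^2 = 15/64.
E[#distinct] = 8·15/64 = 15/8.

15/8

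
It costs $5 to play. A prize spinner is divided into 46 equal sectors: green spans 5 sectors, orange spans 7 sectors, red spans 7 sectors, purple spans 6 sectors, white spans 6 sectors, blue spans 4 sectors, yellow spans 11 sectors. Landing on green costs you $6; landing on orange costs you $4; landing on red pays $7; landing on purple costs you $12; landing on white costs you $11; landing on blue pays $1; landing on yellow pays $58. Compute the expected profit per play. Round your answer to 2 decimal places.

E[payout] = (5/46)·(-6) + (7/46)·(-4) + (7/46)·7 + (6/46)·(-12) + (6/46)·(-11) + (4/46)·1 + (11/46)·58 = 495/46
Expected profit = 495/46 − 5 = 265/46 ≈ $5.76

$5.76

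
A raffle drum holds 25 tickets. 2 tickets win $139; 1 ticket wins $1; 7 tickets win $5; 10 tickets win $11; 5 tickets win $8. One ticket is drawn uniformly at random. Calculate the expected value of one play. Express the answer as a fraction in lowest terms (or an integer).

464/25 dollars

E[payout] = (2/25)·139 + (1/25)·1 + (7/25)·5 + (10/25)·11 + (5/25)·8 = 464/25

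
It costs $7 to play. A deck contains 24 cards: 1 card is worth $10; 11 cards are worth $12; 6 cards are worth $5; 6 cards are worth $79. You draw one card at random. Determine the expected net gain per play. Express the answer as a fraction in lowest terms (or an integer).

239/12 dollars

E[payout] = (1/24)·10 + (11/24)·12 + (6/24)·5 + (6/24)·79 = 323/12
Expected profit = 323/12 − 7 = 239/12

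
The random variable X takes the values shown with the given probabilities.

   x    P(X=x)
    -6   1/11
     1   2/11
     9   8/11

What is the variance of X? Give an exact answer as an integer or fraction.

E[X] = (1/11)·(-6) + (2/11)·1 + (8/11)·9 = 68/11
E[X²] = (1/11)·36 + (2/11)·1 + (8/11)·81 = 686/11
Var(X) = 686/11 − (68/11)² = 2922/121

2922/121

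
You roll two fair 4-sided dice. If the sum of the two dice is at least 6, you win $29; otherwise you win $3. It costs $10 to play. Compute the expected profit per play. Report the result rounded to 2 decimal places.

E[payout] = (5/8)·3 + (3/8)·29 = 51/4
Expected profit = 51/4 − 10 = 11/4 ≈ $2.75

$2.75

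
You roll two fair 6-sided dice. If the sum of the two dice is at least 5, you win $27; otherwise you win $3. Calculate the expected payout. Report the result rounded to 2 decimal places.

$23.00

E[payout] = (1/6)·3 + (5/6)·27 = 23
≈ $23.00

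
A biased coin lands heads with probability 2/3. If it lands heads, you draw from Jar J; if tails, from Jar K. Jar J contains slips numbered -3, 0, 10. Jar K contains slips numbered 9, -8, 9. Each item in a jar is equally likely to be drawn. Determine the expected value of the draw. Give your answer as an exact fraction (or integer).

8/3

E[X | Jar J] = (-3 + 0 + 10)/3 = 7/3
E[X | Jar K] = (9 − 8 + 9)/3 = 10/3
E[X] = (2/3)·7/3 + (1/3)·10/3 = 8/3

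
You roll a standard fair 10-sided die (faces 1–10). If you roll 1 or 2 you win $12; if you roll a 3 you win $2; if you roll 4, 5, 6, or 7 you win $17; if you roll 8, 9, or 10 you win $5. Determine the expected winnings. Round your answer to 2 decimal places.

$10.90

E[payout] = (1/10)·2 + (3/10)·5 + (1/5)·12 + (2/5)·17 = 109/10
≈ $10.90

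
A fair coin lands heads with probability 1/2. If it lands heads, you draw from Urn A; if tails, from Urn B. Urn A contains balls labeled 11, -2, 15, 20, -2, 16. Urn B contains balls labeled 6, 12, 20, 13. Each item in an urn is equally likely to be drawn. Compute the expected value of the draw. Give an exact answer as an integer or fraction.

E[X | Urn A] = (11 − 2 + 15 + 20 − 2 + 16)/6 = 29/3
E[X | Urn B] = (6 + 12 + 20 + 13)/4 = 51/4
E[X] = (1/2)·29/3 + (1/2)·51/4 = 269/24

269/24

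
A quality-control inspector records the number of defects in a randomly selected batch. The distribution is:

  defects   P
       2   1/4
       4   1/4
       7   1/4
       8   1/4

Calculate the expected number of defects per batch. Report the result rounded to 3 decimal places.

5.250

E[X] = (1/4)·2 + (1/4)·4 + (1/4)·7 + (1/4)·8
     = 21/4 ≈ 5.250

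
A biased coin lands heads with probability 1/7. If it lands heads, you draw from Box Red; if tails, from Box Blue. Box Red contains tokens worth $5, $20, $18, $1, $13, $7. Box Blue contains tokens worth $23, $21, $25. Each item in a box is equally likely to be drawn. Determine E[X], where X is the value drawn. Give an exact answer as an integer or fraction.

E[X | Box Red] = (5 + 20 + 18 + 1 + 13 + 7)/6 = 32/3
E[X | Box Blue] = (23 + 21 + 25)/3 = 23
E[X] = (1/7)·32/3 + (6/7)·23 = 446/21

446/21 dollars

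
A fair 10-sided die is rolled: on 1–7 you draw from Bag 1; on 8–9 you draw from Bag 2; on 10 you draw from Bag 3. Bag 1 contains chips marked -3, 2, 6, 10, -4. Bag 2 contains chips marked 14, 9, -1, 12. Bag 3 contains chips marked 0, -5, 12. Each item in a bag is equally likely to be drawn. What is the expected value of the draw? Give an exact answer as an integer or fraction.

E[X | Bag 1] = (-3 + 2 + 6 + 10 − 4)/5 = 11/5
E[X | Bag 2] = (14 + 9 − 1 + 12)/4 = 17/2
E[X | Bag 3] = (0 − 5 + 12)/3 = 7/3
E[X] = (7/10)·11/5 + (1/5)·17/2 + (1/10)·7/3 = 521/150

521/150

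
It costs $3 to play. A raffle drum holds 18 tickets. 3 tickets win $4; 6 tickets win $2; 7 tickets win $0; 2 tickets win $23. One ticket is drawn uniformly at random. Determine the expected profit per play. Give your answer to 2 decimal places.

E[payout] = (3/18)·4 + (6/18)·2 + (7/18)·0 + (2/18)·23 = 35/9
Expected profit = 35/9 − 3 = 8/9 ≈ $0.89

$0.89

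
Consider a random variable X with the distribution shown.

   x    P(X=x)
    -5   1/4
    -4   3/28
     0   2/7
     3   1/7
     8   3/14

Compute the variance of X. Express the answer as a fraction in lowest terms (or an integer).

17835/784

E[X] = (1/4)·(-5) + (3/28)·(-4) + (2/7)·0 + (1/7)·3 + (3/14)·8 = 13/28
E[X²] = (1/4)·25 + (3/28)·16 + (2/7)·0 + (1/7)·9 + (3/14)·64 = 643/28
Var(X) = 643/28 − (13/28)² = 17835/784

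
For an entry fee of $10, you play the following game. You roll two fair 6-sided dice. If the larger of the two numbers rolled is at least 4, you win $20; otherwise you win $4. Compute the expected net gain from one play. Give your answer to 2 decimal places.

$6.00

E[payout] = (1/4)·4 + (3/4)·20 = 16
Expected profit = 16 − 10 = 6 ≈ $6.00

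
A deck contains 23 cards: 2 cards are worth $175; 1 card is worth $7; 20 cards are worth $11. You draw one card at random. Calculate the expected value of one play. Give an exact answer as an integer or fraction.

E[payout] = (2/23)·175 + (1/23)·7 + (20/23)·11 = 577/23

577/23 dollars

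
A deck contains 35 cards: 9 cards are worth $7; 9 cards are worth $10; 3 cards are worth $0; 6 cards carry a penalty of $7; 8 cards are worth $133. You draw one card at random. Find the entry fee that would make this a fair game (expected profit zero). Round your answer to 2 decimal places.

E[payout] = (9/35)·7 + (9/35)·10 + (3/35)·0 + (6/35)·(-7) + (8/35)·133 = 235/7
Fair fee = E[payout] = 235/7 ≈ $33.57

$33.57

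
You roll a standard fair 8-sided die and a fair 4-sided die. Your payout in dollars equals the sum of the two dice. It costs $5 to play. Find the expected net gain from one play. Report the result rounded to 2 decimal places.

Distribution of the sum of the two dice: 2 w.p. 1/32, 3 w.p. 1/16, 4 w.p. 3/32, 5 w.p. 1/8, 6 w.p. 1/8, 7 w.p. 1/8, …
E[payout] = (1/32)·2 + (1/16)·3 + (3/32)·4 + (1/8)·5 + (1/8)·6 + (1/8)·7 + (1/8)·8 + (1/8)·9 + (3/32)·10 + (1/16)·11 + (1/32)·12 = 7
Expected profit = 7 − 5 = 2 ≈ $2.00

$2.00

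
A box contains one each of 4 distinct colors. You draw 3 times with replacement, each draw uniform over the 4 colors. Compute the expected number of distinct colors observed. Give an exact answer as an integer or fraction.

Let Xⱼ=1 if type j appears at least once. P(Xⱼ=1) = 1 − ((4−1)/4)^3 = 37/64.
E[#distinct] = 4·37/64 = 37/16.

37/16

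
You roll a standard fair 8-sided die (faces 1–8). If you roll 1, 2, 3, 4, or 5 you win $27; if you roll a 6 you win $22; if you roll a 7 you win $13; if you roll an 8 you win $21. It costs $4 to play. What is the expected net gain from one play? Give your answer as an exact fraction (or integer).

159/8 dollars

E[payout] = (1/8)·13 + (1/8)·21 + (1/8)·22 + (5/8)·27 = 191/8
Expected profit = 191/8 − 4 = 159/8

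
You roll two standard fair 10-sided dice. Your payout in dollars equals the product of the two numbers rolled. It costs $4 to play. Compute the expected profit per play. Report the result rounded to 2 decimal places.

$26.25

Distribution of the product of the two numbers rolled: 1 w.p. 1/100, 2 w.p. 1/50, 3 w.p. 1/50, 4 w.p. 3/100, 5 w.p. 1/50, 6 w.p. 1/25, …
E[payout] = (1/100)·1 + (1/50)·2 + (1/50)·3 + (3/100)·4 + (1/50)·5 + (1/25)·6 + (1/50)·7 + (1/25)·8 + (3/100)·9 + (1/25)·10 + (1/25)·12 + (1/50)·14 + (1/50)·15 + (3/100)·16 + (1/25)·18 + (1/25)·20 + (1/50)·21 + (1/25)·24 + (1/100)·25 + (1/50)·27 + (1/50)·28 + (1/25)·30 + (1/50)·32 + (1/50)·35 + (3/100)·36 + (1/25)·40 + (1/50)·42 + (1/50)·45 + (1/50)·48 + (1/100)·49 + (1/50)·50 + (1/50)·54 + (1/50)·56 + (1/50)·60 + (1/50)·63 + (1/100)·64 + (1/50)·70 + (1/50)·72 + (1/50)·80 + (1/100)·81 + (1/50)·90 + (1/100)·100 = 121/4
Expected profit = 121/4 − 4 = 105/4 ≈ $26.25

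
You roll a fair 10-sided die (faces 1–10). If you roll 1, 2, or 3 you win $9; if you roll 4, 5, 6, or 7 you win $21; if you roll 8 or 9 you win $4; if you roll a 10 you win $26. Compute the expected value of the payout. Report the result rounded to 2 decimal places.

E[payout] = (1/5)·4 + (3/10)·9 + (2/5)·21 + (1/10)·26 = 29/2
≈ $14.50

$14.50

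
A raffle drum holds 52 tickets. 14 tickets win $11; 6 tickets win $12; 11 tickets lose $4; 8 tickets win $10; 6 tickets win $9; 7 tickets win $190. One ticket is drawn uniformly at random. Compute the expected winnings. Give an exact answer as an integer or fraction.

E[payout] = (14/52)·11 + (6/52)·12 + (11/52)·(-4) + (8/52)·10 + (6/52)·9 + (7/52)·190 = 823/26

823/26 dollars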